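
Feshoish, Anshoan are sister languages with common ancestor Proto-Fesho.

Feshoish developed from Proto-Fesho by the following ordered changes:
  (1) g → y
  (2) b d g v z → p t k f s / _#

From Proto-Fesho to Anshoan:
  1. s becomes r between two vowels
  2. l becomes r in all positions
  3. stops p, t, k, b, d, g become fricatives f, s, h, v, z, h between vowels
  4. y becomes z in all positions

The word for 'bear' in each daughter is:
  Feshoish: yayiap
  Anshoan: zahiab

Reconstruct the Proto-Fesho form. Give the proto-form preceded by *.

Position 6: Feshoish has p, Anshoan has b. Anshoan preserves b here (none of its changes turn any other segment into b), so the proto-segment is *b.
Position 3: Feshoish has y, Anshoan has h. Taking the neighbouring segments as reconstructed: Feshoish y could go back to *g or *y; Anshoan h could go back to *k or *g or *h — the one source consistent with every daughter is *g.
Position 1: Feshoish has y, Anshoan has z. Taking the neighbouring segments as reconstructed: Feshoish y could go back to *g or *y; Anshoan z could go back to *z or *y — the one source consistent with every daughter is *y.
The remaining positions agree across the daughters. Check the candidate against every language:
Feshoish: *yagiab > yayiab > yayiap  (by unconditioned shift, final devoicing)
Anshoan: *yagiab
  yagiab (rule 1 does not apply)
  yagiab (rule 2 does not apply)
  yagiab → yahiab   [intervocalic lenition]
  yahiab → zahiab   [unconditioned shift]
  giving Anshoan zahiab.
No other proto-form is consistent with every reflex, so the reconstruction is *yagiab.

*yagiab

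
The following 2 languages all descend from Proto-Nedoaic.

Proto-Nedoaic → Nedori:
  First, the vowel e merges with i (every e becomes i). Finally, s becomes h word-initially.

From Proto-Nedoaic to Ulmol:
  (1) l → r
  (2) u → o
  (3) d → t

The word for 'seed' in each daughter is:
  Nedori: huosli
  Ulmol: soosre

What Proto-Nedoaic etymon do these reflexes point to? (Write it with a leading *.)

Position 2: Nedori has u, Ulmol has o. Nedori preserves u here (none of its changes turn any other segment into u), so the proto-segment is *u.
Position 1: Nedori has h, Ulmol has s. Ulmol preserves s here (none of its changes turn any other segment into s), so the proto-segment is *s.
This points to *suosle. Verify forward in each daughter:
Nedori: *suosle > suosli > huosli  (by vowel merger, debuccalisation)
Ulmol: start from *suosle.
  rule 1 (unconditioned shift): suosle → suosre
  rule 2 (vowel merger): suosre → soosre
  rule 3: no change — soosre
  ⇒ Ulmol soosre
*suosle is the unique common source.

*suosle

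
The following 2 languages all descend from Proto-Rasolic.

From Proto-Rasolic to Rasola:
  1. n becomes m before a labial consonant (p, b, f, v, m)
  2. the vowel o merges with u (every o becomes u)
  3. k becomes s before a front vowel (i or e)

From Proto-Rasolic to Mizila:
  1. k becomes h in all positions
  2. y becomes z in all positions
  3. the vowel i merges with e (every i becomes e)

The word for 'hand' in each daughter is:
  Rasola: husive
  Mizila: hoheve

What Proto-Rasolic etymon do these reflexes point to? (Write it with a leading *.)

*hokive

Position 4: Rasola has i, Mizila has e. Rasola preserves i here (none of its changes turn any other segment into i), so the proto-segment is *i.
Position 2: Rasola has u, Mizila has o. Mizila preserves o here (none of its changes turn any other segment into o), so the proto-segment is *o.
Position 3: Rasola has s, Mizila has h. Taking the neighbouring segments as reconstructed: Rasola s could go back to *k or *s; Mizila h could go back to *k or *h — the one source consistent with every daughter is *k.
Continuing position by position gives *hokive; check it forward:
Rasola: *hokive > hukive > husive  (by vowel merger, palatalisation)
Mizila: start from *hokive.
  rule 1 (unconditioned shift): hokive → hohive
  rule 2: no change — hohive
  rule 3 (vowel merger): hohive → hoheve
  ⇒ Mizila hoheve
*hokive is the unique common source.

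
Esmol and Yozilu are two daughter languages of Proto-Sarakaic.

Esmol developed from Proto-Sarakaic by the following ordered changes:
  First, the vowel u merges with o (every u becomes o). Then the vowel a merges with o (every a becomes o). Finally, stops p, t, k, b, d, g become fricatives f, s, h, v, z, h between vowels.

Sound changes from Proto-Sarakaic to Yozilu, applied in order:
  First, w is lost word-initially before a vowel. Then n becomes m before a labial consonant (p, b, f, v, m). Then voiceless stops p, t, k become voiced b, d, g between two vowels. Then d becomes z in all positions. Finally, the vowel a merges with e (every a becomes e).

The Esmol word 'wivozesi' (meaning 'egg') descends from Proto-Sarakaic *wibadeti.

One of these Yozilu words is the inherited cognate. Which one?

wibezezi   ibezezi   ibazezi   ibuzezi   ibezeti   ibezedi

ibezezi

Yozilu: *wibadeti > ibadeti > ibadedi > ibazezi > ibezezi  (by glide loss, intervocalic voicing, unconditioned shift, vowel merger)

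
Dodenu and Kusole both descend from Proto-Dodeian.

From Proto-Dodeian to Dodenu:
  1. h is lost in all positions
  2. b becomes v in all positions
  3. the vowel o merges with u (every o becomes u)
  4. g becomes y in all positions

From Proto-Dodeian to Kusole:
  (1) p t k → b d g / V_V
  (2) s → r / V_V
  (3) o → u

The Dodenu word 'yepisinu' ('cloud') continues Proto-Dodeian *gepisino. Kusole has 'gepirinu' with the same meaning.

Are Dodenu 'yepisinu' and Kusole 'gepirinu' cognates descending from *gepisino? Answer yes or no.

Derive the expected Kusole reflex of *gepisino:
Kusole: *gepisino > gebisino > gebirino > gebirinu  (by intervocalic voicing, rhotacism, vowel merger)
The regular Kusole reflex would be 'gebirinu', but the attested form is 'gepirinu'. The correspondence is irregular, so they are not cognates (the Kusole form has a different source).

no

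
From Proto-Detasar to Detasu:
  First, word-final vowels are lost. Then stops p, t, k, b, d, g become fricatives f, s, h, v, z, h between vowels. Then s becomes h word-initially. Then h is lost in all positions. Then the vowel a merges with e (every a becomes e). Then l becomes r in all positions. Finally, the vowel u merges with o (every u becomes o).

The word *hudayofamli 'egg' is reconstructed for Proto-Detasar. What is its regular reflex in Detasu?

Detasu: *hudayofamli
  hudayofamli → hudayofaml   [apocope]
  hudayofaml → huzayofaml   [intervocalic lenition]
  huzayofaml (rule 3 does not apply)
  huzayofaml → uzayofaml   [h-loss]
  uzayofaml → uzeyofeml   [vowel merger]
  uzeyofeml → uzeyofemr   [unconditioned shift]
  uzeyofemr → ozeyofemr   [vowel merger]
  giving Detasu ozeyofemr.

ozeyofemr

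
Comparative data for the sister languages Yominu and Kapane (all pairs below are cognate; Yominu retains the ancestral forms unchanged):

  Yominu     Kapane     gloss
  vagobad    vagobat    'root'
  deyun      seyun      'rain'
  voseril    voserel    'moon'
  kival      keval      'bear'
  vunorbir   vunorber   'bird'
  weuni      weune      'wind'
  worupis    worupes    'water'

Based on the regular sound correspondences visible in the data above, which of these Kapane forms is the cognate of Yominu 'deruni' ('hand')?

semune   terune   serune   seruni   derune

serune

deyun ~ seyun — Yominu d corresponds to Kapane s word-initially before a front vowel.
weuni ~ weune — Yominu i corresponds to Kapane e word-finally.
Applying these to Yominu 'deruni':
  deruni → seruni   (d→s word-initially before a front vowel)
  seruni → serune   (i→e word-finally)
So the Kapane cognate is 'serune'.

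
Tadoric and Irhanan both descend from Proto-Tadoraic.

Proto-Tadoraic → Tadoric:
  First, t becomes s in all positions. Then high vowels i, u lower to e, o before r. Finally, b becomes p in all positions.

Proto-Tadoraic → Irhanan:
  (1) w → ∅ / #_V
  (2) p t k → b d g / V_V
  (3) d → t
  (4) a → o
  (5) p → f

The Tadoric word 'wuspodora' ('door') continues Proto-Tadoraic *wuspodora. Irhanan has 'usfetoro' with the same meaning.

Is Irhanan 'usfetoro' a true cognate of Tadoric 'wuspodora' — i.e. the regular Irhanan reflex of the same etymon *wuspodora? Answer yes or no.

no

Derive the expected Irhanan reflex of *wuspodora:
Irhanan: *wuspodora > uspodora > uspotora > uspotoro > usfotoro  (by glide loss, unconditioned shift, vowel merger, unconditioned shift)
The regular Irhanan reflex would be 'usfotoro', but the attested form is 'usfetoro'. The correspondence is irregular, so they are not cognates (the Irhanan form has a different source).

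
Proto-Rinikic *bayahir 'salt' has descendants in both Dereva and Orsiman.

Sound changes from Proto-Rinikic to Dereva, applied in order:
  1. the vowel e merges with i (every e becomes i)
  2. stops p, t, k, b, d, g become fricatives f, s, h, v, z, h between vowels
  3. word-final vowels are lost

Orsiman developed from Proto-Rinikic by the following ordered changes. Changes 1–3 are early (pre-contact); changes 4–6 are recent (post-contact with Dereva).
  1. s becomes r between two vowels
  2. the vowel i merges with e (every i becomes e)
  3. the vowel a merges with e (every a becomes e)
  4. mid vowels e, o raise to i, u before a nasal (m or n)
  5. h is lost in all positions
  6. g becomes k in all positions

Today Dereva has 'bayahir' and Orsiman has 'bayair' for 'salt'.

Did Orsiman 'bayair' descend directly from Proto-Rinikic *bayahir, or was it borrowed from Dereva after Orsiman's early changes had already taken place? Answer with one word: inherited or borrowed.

borrowed

If inherited, *bayahir would pass through all of Orsiman's changes:
Orsiman: start from *bayahir.
  rule 1: no change — bayahir
  rule 2 (vowel merger): bayahir → bayaher
  rule 3 (vowel merger): bayaher → beyeher
  rule 4: no change — beyeher
  rule 5 (h-loss): beyeher → beyeer
  rule 6: no change — beyeer
  ⇒ Orsiman beyeer
If borrowed from Dereva 'bayahir' after the early changes, it would undergo only the recent ones:
  rule 4 (pre-nasal raising): no change (bayahir)
  rule 5 (h-loss): bayahir → bayair
  rule 6 (unconditioned shift): no change (bayair)
  ⇒ as a loan: bayair
Orsiman 'bayair' matches the loan outcome 'bayair', not the inherited 'beyeer' — it skipped the early Orsiman changes, so it was borrowed from Dereva.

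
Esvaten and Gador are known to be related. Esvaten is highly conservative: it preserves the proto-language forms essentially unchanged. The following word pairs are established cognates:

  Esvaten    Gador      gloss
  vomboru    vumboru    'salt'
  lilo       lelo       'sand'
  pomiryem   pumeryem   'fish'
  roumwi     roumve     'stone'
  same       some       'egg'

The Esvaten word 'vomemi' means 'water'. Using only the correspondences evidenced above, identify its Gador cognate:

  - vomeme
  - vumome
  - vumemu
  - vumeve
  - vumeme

vumeme

vomboru ~ vumboru, pomiryem ~ pumeryem — Esvaten o corresponds to Gador u after a consonant, before a nasal.
roumwi ~ roumve — Esvaten i corresponds to Gador e word-finally.
Applying these to Esvaten 'vomemi':
  vomemi → vumemi   (o→u after a consonant, before a nasal)
  vumemi → vumeme   (i→e word-finally)
So the Gador cognate is 'vumeme'.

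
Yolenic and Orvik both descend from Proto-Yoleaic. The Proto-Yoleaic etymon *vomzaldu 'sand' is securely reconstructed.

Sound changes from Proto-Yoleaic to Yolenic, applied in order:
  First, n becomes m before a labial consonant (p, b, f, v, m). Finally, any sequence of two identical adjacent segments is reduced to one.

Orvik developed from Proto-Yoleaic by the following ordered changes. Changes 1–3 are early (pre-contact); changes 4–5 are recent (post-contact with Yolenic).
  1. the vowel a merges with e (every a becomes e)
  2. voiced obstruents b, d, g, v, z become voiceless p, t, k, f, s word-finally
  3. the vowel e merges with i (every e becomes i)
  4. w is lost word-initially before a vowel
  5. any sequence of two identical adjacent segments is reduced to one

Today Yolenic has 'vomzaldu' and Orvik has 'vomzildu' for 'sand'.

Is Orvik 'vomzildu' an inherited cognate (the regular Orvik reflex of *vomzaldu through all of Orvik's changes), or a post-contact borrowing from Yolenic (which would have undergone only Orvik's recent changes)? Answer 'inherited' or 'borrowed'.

If inherited, *vomzaldu would pass through all of Orvik's changes:
Orvik: *vomzaldu > vomzeldu > vomzildu  (by vowel merger, vowel merger)
If borrowed from Yolenic 'vomzaldu' after the early changes, it would undergo only the recent ones:
  rule 4 (glide loss): no change (vomzaldu)
  rule 5 (degemination): no change (vomzaldu)
  ⇒ as a loan: vomzaldu
Orvik 'vomzildu' matches the inherited outcome exactly, so it is an inherited cognate, not a loan.

inherited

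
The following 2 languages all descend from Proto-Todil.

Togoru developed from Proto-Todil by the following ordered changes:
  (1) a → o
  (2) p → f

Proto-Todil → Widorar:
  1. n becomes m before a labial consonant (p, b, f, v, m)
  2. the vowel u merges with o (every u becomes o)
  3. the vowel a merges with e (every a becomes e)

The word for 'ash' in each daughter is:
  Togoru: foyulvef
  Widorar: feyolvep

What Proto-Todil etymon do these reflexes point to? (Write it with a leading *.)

Position 4: Togoru has u, Widorar has o. Togoru preserves u here (none of its changes turn any other segment into u), so the proto-segment is *u.
Position 8: Togoru has f, Widorar has p. Widorar preserves p here (none of its changes turn any other segment into p), so the proto-segment is *p.
Position 2: Togoru has o, Widorar has e. Taking the neighbouring segments as reconstructed: Togoru o could go back to *a or *o; Widorar e could go back to *a or *e — the one source consistent with every daughter is *a.
Verify the candidate proto-form against each daughter:
Togoru: *fayulvep > foyulvep > foyulvef  (by vowel merger, unconditioned shift)
Widorar: start from *fayulvep.
  rule 1: no change — fayulvep
  rule 2 (vowel merger): fayulvep → fayolvep
  rule 3 (vowel merger): fayolvep → feyolvep
  ⇒ Widorar feyolvep
No other proto-form is consistent with every reflex, so the reconstruction is *fayulvep.

*fayulvep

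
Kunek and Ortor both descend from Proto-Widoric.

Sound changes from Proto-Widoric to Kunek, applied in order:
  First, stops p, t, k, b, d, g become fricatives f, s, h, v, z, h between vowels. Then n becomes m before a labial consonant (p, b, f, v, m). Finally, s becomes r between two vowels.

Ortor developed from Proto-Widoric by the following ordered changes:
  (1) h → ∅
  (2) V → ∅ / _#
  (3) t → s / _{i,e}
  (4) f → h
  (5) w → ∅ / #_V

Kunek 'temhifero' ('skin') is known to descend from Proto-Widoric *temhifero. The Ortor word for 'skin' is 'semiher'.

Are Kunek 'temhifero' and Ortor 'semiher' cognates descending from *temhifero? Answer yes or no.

Derive the expected Ortor reflex of *temhifero:
Ortor: *temhifero > temifero > temifer > semifer > semiher  (by h-loss, apocope, palatalisation, unconditioned shift)
Ortor 'semiher' matches the regular reflex exactly, so the pair is cognate.

yes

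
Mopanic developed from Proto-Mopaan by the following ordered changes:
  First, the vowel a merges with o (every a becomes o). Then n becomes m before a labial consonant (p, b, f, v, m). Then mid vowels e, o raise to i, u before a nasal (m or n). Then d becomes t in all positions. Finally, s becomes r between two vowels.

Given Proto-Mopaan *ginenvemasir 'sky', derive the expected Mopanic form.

ginimvimorir

Mopanic: start from *ginenvemasir.
  rule 1 (vowel merger): ginenvemasir → ginenvemosir
  rule 2 (nasal place assimilation): ginenvemosir → ginemvemosir
  rule 3 (pre-nasal raising): ginemvemosir → ginimvimosir
  rule 4: no change — ginimvimosir
  rule 5 (rhotacism): ginimvimosir → ginimvimorir
  ⇒ Mopanic ginimvimorir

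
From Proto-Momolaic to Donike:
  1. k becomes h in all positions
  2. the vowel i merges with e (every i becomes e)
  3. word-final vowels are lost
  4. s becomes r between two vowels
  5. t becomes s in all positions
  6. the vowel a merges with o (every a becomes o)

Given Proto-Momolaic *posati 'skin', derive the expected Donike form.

poros

Donike: start from *posati.
  rule 1: no change — posati
  rule 2 (vowel merger): posati → posate
  rule 3 (apocope): posate → posat
  rule 4 (rhotacism): posat → porat
  rule 5 (unconditioned shift): porat → poras
  rule 6 (vowel merger): poras → poros
  ⇒ Donike poros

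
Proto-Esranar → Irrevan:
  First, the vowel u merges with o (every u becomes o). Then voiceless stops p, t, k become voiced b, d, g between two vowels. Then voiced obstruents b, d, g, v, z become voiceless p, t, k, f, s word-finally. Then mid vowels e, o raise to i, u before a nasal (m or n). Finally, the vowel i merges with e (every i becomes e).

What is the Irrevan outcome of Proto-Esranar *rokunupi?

rogunobe

Irrevan: *rokunupi
  rokunupi → rokonopi   [vowel merger]
  rokonopi → rogonobi   [intervocalic voicing]
  rogonobi (rule 3 does not apply)
  rogonobi → rogunobi   [pre-nasal raising]
  rogunobi → rogunobe   [vowel merger]
  giving Irrevan rogunobe.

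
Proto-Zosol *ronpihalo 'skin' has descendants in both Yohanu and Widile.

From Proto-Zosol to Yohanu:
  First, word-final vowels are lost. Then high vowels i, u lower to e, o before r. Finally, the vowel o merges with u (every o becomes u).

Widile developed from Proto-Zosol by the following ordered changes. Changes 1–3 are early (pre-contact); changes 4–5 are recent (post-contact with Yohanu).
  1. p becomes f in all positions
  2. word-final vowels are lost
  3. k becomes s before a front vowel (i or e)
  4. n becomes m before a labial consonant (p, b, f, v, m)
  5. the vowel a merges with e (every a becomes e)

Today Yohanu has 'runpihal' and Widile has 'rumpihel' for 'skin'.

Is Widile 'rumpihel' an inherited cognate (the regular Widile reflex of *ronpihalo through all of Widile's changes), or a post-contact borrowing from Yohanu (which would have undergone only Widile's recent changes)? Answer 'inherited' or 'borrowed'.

If inherited, *ronpihalo would pass through all of Widile's changes:
Widile: start from *ronpihalo.
  rule 1 (unconditioned shift): ronpihalo → ronfihalo
  rule 2 (apocope): ronfihalo → ronfihal
  rule 3: no change — ronfihal
  rule 4 (nasal place assimilation): ronfihal → romfihal
  rule 5 (vowel merger): romfihal → romfihel
  ⇒ Widile romfihel
If borrowed from Yohanu 'runpihal' after the early changes, it would undergo only the recent ones:
  rule 4 (nasal place assimilation): runpihal → rumpihal
  rule 5 (vowel merger): rumpihal → rumpihel
  ⇒ as a loan: rumpihel
Widile 'rumpihel' matches the loan outcome 'rumpihel', not the inherited 'romfihel' — it skipped the early Widile changes, so it was borrowed from Yohanu.

borrowed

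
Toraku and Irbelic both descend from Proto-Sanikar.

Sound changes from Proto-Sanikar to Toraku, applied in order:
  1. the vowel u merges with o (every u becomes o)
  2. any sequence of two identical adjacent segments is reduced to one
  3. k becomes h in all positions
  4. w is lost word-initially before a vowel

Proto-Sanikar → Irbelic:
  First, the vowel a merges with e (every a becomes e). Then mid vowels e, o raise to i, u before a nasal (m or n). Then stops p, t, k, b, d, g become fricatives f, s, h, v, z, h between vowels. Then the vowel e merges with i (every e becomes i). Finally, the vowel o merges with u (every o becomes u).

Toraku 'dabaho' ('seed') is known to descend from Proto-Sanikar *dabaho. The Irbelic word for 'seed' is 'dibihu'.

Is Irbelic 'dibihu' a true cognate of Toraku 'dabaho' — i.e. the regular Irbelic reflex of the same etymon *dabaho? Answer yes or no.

no

Derive the expected Irbelic reflex of *dabaho:
Irbelic: start from *dabaho.
  rule 1 (vowel merger): dabaho → debeho
  rule 2: no change — debeho
  rule 3 (intervocalic lenition): debeho → deveho
  rule 4 (vowel merger): deveho → diviho
  rule 5 (vowel merger): diviho → divihu
  ⇒ Irbelic divihu
The regular Irbelic reflex would be 'divihu', but the attested form is 'dibihu'. The correspondence is irregular, so they are not cognates (the Irbelic form has a different source).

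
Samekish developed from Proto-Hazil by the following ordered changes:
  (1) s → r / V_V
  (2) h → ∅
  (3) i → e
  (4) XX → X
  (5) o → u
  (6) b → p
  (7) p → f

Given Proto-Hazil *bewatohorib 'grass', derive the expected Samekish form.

fewaturef

Samekish: *bewatohorib > bewatoorib > bewatooreb > bewatoreb > bewatureb > pewaturep > fewaturef  (by h-loss, vowel merger, degemination, vowel merger, unconditioned shift, unconditioned shift)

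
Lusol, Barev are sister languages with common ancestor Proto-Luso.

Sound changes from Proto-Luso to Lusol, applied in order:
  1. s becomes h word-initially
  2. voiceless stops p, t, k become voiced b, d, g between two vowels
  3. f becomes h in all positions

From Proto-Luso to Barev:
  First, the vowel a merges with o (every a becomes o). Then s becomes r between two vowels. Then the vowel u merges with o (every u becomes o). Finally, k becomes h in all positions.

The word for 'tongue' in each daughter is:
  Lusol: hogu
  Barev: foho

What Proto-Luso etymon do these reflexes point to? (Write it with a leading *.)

*foku

Position 4: Lusol has u, Barev has o. Lusol preserves u here (none of its changes turn any other segment into u), so the proto-segment is *u.
Position 1: Lusol has h, Barev has f. Barev preserves f here (none of its changes turn any other segment into f), so the proto-segment is *f.
Position 3: Lusol has g, Barev has h. Taking the neighbouring segments as reconstructed: Lusol g could go back to *k or *g; Barev h could go back to *k or *h — the one source consistent with every daughter is *k.
The remaining positions agree across the daughters. Check the candidate against every language:
Lusol: start from *foku.
  rule 1: no change — foku
  rule 2 (intervocalic voicing): foku → fogu
  rule 3 (unconditioned shift): fogu → hogu
  ⇒ Lusol hogu
Barev: start from *foku.
  rule 1: no change — foku
  rule 2: no change — foku
  rule 3 (vowel merger): foku → foko
  rule 4 (unconditioned shift): foko → foho
  ⇒ Barev foho
No other proto-form is consistent with every reflex, so the reconstruction is *foku.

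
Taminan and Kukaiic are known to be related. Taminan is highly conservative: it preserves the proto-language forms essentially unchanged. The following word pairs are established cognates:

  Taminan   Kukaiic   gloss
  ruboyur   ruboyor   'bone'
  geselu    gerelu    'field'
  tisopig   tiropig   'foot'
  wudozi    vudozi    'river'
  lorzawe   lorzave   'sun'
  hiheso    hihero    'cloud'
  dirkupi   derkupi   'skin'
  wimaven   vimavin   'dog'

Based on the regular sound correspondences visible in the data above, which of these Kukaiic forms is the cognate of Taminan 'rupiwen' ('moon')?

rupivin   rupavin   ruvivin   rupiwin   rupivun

rupivin

lorzawe ~ lorzave — Taminan w corresponds to Kukaiic v between vowels (before a front vowel).
wimaven ~ vimavin — Taminan e corresponds to Kukaiic i after a consonant, before a nasal.
Applying these to Taminan 'rupiwen':
  rupiwen → rupiven   (w→v between vowels (before a front vowel))
  rupiven → rupivin   (e→i after a consonant, before a nasal)
So the Kukaiic cognate is 'rupivin'.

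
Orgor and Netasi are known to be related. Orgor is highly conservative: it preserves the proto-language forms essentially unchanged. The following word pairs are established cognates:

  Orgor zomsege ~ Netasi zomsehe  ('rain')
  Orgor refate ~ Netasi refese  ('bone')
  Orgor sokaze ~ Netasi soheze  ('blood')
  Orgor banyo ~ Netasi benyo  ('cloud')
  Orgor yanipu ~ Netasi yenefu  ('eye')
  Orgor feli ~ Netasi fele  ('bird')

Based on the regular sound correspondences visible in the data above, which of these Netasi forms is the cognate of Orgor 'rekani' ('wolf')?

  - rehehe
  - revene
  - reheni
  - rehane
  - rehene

rehene

sokaze ~ soheze — Orgor k corresponds to Netasi h between vowels (before a back vowel).
banyo ~ benyo, yanipu ~ yenefu — Orgor a corresponds to Netasi e after a consonant, before a nasal.
feli ~ fele — Orgor i corresponds to Netasi e word-finally.
Applying these to Orgor 'rekani':
  rekani → rehani   (k→h between vowels (before a back vowel))
  rehani → reheni   (a→e after a consonant, before a nasal)
  reheni → rehene   (i→e word-finally)
So the Netasi cognate is 'rehene'.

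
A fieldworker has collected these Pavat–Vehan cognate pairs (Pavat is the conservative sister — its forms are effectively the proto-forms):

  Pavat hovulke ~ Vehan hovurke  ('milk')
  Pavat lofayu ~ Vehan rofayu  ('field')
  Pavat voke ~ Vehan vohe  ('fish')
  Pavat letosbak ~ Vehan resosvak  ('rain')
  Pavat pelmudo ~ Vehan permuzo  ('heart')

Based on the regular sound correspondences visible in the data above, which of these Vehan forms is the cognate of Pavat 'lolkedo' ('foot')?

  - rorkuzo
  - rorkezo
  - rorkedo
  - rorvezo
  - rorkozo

rorkezo

lofayu ~ rofayu — Pavat l corresponds to Vehan r word-initially before a back vowel.
hovulke ~ hovurke — Pavat l corresponds to Vehan r after a vowel, before a consonant other than r, m, n, p, b, f, v.
pelmudo ~ permuzo — Pavat d corresponds to Vehan z between vowels (before a back vowel).
Applying these to Pavat 'lolkedo':
  lolkedo → rolkedo   (l→r word-initially before a back vowel)
  rolkedo → rorkedo   (l→r after a vowel, before a consonant other than r, m, n, p, b, f, v)
  rorkedo → rorkezo   (d→z between vowels (before a back vowel))
So the Vehan cognate is 'rorkezo'.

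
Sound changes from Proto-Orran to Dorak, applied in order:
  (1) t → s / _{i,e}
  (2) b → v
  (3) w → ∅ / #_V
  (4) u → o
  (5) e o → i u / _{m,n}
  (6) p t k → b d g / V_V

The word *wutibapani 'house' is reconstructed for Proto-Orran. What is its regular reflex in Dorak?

osivabani

Dorak: *wutibapani > wusibapani > wusivapani > usivapani > osivapani > osivabani  (by palatalisation, unconditioned shift, glide loss, vowel merger, intervocalic voicing)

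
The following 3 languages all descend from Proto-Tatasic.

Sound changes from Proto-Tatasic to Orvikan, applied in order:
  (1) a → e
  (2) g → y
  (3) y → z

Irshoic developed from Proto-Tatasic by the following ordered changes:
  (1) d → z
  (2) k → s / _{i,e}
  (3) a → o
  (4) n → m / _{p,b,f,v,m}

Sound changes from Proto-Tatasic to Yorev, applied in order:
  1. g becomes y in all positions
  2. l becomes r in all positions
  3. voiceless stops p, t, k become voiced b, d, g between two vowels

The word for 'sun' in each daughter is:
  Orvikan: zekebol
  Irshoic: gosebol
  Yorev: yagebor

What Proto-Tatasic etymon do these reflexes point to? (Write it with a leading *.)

Position 3: Orvikan has k, Irshoic has s, Yorev has g. Orvikan preserves k here (none of its changes turn any other segment into k), so the proto-segment is *k.
Position 2: Orvikan has e, Irshoic has o, Yorev has a. Yorev preserves a here (none of its changes turn any other segment into a), so the proto-segment is *a.
Verify the candidate proto-form against each daughter:
Orvikan: start from *gakebol.
  rule 1 (vowel merger): gakebol → gekebol
  rule 2 (unconditioned shift): gekebol → yekebol
  rule 3 (unconditioned shift): yekebol → zekebol
  ⇒ Orvikan zekebol
Irshoic: start from *gakebol.
  rule 1: no change — gakebol
  rule 2 (palatalisation): gakebol → gasebol
  rule 3 (vowel merger): gasebol → gosebol
  rule 4: no change — gosebol
  ⇒ Irshoic gosebol
Yorev: start from *gakebol.
  rule 1 (unconditioned shift): gakebol → yakebol
  rule 2 (unconditioned shift): yakebol → yakebor
  rule 3 (intervocalic voicing): yakebor → yagebor
  ⇒ Yorev yagebor
*gakebol is the unique common source.

*gakebol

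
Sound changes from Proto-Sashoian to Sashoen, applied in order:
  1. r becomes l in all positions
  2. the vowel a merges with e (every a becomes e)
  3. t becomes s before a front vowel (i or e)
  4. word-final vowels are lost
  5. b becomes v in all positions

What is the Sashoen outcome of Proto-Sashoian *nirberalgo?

nilvelelg

Sashoen: start from *nirberalgo.
  rule 1 (unconditioned shift): nirberalgo → nilbelalgo
  rule 2 (vowel merger): nilbelalgo → nilbelelgo
  rule 3: no change — nilbelelgo
  rule 4 (apocope): nilbelelgo → nilbelelg
  rule 5 (unconditioned shift): nilbelelg → nilvelelg
  ⇒ Sashoen nilvelelg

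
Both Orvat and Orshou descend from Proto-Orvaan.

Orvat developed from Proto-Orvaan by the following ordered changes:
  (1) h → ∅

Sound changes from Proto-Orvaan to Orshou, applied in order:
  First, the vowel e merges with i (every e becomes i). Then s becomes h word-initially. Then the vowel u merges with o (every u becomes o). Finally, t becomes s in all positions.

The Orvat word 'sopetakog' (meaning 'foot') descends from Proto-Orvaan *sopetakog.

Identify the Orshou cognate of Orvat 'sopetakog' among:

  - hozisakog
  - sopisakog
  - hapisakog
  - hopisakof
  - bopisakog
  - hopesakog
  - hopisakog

hopisakog

Orshou: *sopetakog
  sopetakog → sopitakog   [vowel merger]
  sopitakog → hopitakog   [debuccalisation]
  hopitakog (rule 3 does not apply)
  hopitakog → hopisakog   [unconditioned shift]
  giving Orshou hopisakog.
Among the options, 'hopisakog' alone shows every Orshou change applied in order.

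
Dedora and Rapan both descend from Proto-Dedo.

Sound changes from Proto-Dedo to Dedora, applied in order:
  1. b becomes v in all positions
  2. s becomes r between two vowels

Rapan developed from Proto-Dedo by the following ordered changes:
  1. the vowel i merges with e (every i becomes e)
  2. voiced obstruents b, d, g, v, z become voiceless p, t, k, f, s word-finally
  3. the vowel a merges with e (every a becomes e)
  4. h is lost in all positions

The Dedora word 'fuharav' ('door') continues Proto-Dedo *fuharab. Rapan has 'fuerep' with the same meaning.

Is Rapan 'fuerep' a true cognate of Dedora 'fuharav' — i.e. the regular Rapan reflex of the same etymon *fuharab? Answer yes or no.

Derive the expected Rapan reflex of *fuharab:
Rapan: start from *fuharab.
  rule 1: no change — fuharab
  rule 2 (final devoicing): fuharab → fuharap
  rule 3 (vowel merger): fuharap → fuherep
  rule 4 (h-loss): fuherep → fuerep
  ⇒ Rapan fuerep
Rapan 'fuerep' matches the regular reflex exactly, so the pair is cognate.

yes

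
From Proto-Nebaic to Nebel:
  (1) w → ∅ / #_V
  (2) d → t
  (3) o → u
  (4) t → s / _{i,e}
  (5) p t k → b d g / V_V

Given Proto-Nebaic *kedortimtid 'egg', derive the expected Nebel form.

kedursimsit

Nebel: *kedortimtid
  kedortimtid (rule 1 does not apply)
  kedortimtid → ketortimtit   [unconditioned shift]
  ketortimtit → keturtimtit   [vowel merger]
  keturtimtit → ketursimsit   [palatalisation]
  ketursimsit → kedursimsit   [intervocalic voicing]
  giving Nebel kedursimsit.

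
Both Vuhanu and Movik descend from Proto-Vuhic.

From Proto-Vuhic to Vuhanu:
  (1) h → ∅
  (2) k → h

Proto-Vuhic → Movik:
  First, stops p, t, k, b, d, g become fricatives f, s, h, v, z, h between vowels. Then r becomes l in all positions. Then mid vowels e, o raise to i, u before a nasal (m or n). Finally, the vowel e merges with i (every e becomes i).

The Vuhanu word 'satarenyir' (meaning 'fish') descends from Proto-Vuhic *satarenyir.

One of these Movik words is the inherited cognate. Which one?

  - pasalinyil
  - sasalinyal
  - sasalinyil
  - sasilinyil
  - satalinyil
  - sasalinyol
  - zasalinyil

sasalinyil

Movik: *satarenyir
  satarenyir → sasarenyir   [intervocalic lenition]
  sasarenyir → sasalenyil   [unconditioned shift]
  sasalenyil → sasalinyil   [pre-nasal raising]
  sasalinyil (rule 4 does not apply)
  giving Movik sasalinyil.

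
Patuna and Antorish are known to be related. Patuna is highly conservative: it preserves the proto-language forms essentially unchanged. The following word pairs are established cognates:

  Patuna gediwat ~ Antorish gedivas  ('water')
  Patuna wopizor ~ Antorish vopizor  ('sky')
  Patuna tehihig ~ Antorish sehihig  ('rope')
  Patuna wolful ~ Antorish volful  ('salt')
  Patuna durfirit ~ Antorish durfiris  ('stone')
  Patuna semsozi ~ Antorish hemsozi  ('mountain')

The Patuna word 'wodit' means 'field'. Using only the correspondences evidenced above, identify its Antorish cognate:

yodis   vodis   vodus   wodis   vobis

wopizor ~ vopizor, wolful ~ volful — Patuna w corresponds to Antorish v word-initially before a back vowel.
gediwat ~ gedivas, durfirit ~ durfiris — Patuna t corresponds to Antorish s word-finally.
Applying these to Patuna 'wodit':
  wodit → vodit   (w→v word-initially before a back vowel)
  vodit → vodis   (t→s word-finally)
So the Antorish cognate is 'vodis'.

vodis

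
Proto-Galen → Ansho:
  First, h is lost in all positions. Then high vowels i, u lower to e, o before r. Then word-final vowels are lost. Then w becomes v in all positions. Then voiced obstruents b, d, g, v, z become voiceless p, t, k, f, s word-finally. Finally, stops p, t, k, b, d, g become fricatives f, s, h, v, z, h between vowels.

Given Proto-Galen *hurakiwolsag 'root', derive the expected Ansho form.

Ansho: *hurakiwolsag
  hurakiwolsag → urakiwolsag   [h-loss]
  urakiwolsag → orakiwolsag   [pre-rhotic lowering]
  orakiwolsag (rule 3 does not apply)
  orakiwolsag → orakivolsag   [unconditioned shift]
  orakivolsag → orakivolsak   [final devoicing]
  orakivolsak → orahivolsak   [intervocalic lenition]
  giving Ansho orahivolsak.

orahivolsak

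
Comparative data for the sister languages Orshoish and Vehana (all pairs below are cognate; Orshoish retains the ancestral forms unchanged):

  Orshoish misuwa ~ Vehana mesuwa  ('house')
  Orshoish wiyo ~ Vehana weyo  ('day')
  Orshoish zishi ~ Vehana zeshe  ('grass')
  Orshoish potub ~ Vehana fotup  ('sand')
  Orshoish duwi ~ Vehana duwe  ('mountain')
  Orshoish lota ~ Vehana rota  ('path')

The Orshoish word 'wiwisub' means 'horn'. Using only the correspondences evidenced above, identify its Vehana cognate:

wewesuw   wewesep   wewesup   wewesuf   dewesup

wewesup

misuwa ~ mesuwa, wiyo ~ weyo — Orshoish i corresponds to Vehana e after a consonant, before a consonant other than r, m, n, p, b, f, v.
potub ~ fotup — Orshoish b corresponds to Vehana p word-finally.
Applying these to Orshoish 'wiwisub':
  wiwisub → wewisub   (i→e after a consonant, before a consonant other than r, m, n, p, b, f, v)
  wewisub → wewesub   (i→e after a consonant, before a consonant other than r, m, n, p, b, f, v)
  wewesub → wewesup   (b→p word-finally)
So the Vehana cognate is 'wewesup'.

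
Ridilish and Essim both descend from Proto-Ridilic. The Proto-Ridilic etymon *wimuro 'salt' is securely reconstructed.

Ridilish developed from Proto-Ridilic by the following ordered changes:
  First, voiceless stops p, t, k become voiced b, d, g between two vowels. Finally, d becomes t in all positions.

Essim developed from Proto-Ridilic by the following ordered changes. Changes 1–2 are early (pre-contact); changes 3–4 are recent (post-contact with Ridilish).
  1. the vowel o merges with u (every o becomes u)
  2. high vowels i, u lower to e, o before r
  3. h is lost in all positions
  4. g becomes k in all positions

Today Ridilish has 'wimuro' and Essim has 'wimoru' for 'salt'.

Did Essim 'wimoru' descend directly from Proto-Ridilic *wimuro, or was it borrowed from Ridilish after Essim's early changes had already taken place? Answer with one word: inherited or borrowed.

If inherited, *wimuro would pass through all of Essim's changes:
Essim: *wimuro
  wimuro → wimuru   [vowel merger]
  wimuru → wimoru   [pre-rhotic lowering]
  wimoru (rule 3 does not apply)
  wimoru (rule 4 does not apply)
  giving Essim wimoru.
If borrowed from Ridilish 'wimuro' after the early changes, it would undergo only the recent ones:
  rule 3 (h-loss): no change (wimuro)
  rule 4 (unconditioned shift): no change (wimuro)
  ⇒ as a loan: wimuro
Essim 'wimoru' matches the inherited outcome exactly, so it is an inherited cognate, not a loan.

inherited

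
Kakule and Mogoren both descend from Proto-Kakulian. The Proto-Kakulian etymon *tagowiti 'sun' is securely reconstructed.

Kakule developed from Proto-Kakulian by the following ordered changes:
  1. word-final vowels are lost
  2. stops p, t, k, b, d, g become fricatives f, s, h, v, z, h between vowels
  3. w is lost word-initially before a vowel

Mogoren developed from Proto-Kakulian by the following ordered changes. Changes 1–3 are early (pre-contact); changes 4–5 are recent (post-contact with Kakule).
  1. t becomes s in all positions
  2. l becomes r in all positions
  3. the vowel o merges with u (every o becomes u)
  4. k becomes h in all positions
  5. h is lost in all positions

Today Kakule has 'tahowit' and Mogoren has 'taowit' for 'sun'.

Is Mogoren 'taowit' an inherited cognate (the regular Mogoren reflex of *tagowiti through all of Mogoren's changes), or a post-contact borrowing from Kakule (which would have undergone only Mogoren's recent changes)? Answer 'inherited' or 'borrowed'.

borrowed

If inherited, *tagowiti would pass through all of Mogoren's changes:
Mogoren: *tagowiti > sagowisi > saguwisi  (by unconditioned shift, vowel merger)
If borrowed from Kakule 'tahowit' after the early changes, it would undergo only the recent ones:
  rule 4 (unconditioned shift): no change (tahowit)
  rule 5 (h-loss): tahowit → taowit
  ⇒ as a loan: taowit
Mogoren 'taowit' matches the loan outcome 'taowit', not the inherited 'saguwisi' — it skipped the early Mogoren changes, so it was borrowed from Kakule.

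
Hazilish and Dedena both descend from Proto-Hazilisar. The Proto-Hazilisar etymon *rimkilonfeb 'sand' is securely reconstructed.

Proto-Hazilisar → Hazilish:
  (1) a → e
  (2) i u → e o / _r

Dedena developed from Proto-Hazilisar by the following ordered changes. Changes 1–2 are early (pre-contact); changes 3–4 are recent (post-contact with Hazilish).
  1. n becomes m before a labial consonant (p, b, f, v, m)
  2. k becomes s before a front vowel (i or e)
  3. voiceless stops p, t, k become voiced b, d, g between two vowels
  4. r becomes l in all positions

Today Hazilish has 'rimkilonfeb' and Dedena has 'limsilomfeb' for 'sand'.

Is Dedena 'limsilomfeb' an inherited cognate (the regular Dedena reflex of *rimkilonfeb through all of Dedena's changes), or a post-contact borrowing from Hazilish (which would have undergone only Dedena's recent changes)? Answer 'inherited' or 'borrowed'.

If inherited, *rimkilonfeb would pass through all of Dedena's changes:
Dedena: start from *rimkilonfeb.
  rule 1 (nasal place assimilation): rimkilonfeb → rimkilomfeb
  rule 2 (palatalisation): rimkilomfeb → rimsilomfeb
  rule 3: no change — rimsilomfeb
  rule 4 (unconditioned shift): rimsilomfeb → limsilomfeb
  ⇒ Dedena limsilomfeb
If borrowed from Hazilish 'rimkilonfeb' after the early changes, it would undergo only the recent ones:
  rule 3 (intervocalic voicing): no change (rimkilonfeb)
  rule 4 (unconditioned shift): rimkilonfeb → limkilonfeb
  ⇒ as a loan: limkilonfeb
Dedena 'limsilomfeb' matches the inherited outcome exactly, so it is an inherited cognate, not a loan.

inherited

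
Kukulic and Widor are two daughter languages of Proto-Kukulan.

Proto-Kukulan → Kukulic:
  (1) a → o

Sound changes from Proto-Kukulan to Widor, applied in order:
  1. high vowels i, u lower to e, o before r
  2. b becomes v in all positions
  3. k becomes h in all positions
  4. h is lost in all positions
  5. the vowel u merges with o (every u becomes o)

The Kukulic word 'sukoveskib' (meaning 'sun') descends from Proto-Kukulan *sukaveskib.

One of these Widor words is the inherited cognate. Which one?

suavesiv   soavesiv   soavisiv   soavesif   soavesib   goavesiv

soavesiv

Widor: *sukaveskib > sukaveskiv > suhaveshiv > suavesiv > soavesiv  (by unconditioned shift, unconditioned shift, h-loss, vowel merger)
Among the options, 'soavesiv' alone shows every Widor change applied in order.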